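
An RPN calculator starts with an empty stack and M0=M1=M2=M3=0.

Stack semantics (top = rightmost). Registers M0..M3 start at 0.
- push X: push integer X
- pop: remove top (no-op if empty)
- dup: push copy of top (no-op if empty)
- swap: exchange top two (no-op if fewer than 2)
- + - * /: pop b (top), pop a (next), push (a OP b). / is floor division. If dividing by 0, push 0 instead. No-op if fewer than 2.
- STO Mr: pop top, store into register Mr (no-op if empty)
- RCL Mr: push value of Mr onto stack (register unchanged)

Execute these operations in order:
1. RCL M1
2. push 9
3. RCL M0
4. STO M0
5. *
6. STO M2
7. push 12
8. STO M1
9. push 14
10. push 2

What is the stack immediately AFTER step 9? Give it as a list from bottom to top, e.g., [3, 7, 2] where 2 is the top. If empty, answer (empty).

After op 1 (RCL M1): stack=[0] mem=[0,0,0,0]
After op 2 (push 9): stack=[0,9] mem=[0,0,0,0]
After op 3 (RCL M0): stack=[0,9,0] mem=[0,0,0,0]
After op 4 (STO M0): stack=[0,9] mem=[0,0,0,0]
After op 5 (*): stack=[0] mem=[0,0,0,0]
After op 6 (STO M2): stack=[empty] mem=[0,0,0,0]
After op 7 (push 12): stack=[12] mem=[0,0,0,0]
After op 8 (STO M1): stack=[empty] mem=[0,12,0,0]
After op 9 (push 14): stack=[14] mem=[0,12,0,0]

[14]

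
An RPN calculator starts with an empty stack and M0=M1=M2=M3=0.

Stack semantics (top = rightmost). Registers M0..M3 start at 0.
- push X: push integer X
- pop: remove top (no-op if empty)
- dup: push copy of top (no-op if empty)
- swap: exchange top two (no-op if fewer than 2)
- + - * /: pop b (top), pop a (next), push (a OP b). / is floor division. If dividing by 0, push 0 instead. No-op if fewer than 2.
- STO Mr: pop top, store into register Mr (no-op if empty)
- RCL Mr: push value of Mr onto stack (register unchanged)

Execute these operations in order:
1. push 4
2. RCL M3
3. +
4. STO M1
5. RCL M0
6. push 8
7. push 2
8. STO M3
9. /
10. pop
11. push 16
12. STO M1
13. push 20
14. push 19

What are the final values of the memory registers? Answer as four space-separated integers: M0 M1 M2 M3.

After op 1 (push 4): stack=[4] mem=[0,0,0,0]
After op 2 (RCL M3): stack=[4,0] mem=[0,0,0,0]
After op 3 (+): stack=[4] mem=[0,0,0,0]
After op 4 (STO M1): stack=[empty] mem=[0,4,0,0]
After op 5 (RCL M0): stack=[0] mem=[0,4,0,0]
After op 6 (push 8): stack=[0,8] mem=[0,4,0,0]
After op 7 (push 2): stack=[0,8,2] mem=[0,4,0,0]
After op 8 (STO M3): stack=[0,8] mem=[0,4,0,2]
After op 9 (/): stack=[0] mem=[0,4,0,2]
After op 10 (pop): stack=[empty] mem=[0,4,0,2]
After op 11 (push 16): stack=[16] mem=[0,4,0,2]
After op 12 (STO M1): stack=[empty] mem=[0,16,0,2]
After op 13 (push 20): stack=[20] mem=[0,16,0,2]
After op 14 (push 19): stack=[20,19] mem=[0,16,0,2]

Answer: 0 16 0 2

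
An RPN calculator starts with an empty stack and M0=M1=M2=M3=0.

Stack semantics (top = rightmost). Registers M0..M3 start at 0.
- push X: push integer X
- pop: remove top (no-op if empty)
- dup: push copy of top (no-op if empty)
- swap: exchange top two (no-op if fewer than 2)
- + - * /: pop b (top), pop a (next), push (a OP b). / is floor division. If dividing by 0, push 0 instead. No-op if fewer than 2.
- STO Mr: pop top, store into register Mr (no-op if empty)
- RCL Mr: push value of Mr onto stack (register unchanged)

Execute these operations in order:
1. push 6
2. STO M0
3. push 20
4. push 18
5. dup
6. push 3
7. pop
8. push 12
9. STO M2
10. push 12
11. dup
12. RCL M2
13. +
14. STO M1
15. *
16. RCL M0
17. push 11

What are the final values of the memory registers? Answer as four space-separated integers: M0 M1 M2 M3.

After op 1 (push 6): stack=[6] mem=[0,0,0,0]
After op 2 (STO M0): stack=[empty] mem=[6,0,0,0]
After op 3 (push 20): stack=[20] mem=[6,0,0,0]
After op 4 (push 18): stack=[20,18] mem=[6,0,0,0]
After op 5 (dup): stack=[20,18,18] mem=[6,0,0,0]
After op 6 (push 3): stack=[20,18,18,3] mem=[6,0,0,0]
After op 7 (pop): stack=[20,18,18] mem=[6,0,0,0]
After op 8 (push 12): stack=[20,18,18,12] mem=[6,0,0,0]
After op 9 (STO M2): stack=[20,18,18] mem=[6,0,12,0]
After op 10 (push 12): stack=[20,18,18,12] mem=[6,0,12,0]
After op 11 (dup): stack=[20,18,18,12,12] mem=[6,0,12,0]
After op 12 (RCL M2): stack=[20,18,18,12,12,12] mem=[6,0,12,0]
After op 13 (+): stack=[20,18,18,12,24] mem=[6,0,12,0]
After op 14 (STO M1): stack=[20,18,18,12] mem=[6,24,12,0]
After op 15 (*): stack=[20,18,216] mem=[6,24,12,0]
After op 16 (RCL M0): stack=[20,18,216,6] mem=[6,24,12,0]
After op 17 (push 11): stack=[20,18,216,6,11] mem=[6,24,12,0]

Answer: 6 24 12 0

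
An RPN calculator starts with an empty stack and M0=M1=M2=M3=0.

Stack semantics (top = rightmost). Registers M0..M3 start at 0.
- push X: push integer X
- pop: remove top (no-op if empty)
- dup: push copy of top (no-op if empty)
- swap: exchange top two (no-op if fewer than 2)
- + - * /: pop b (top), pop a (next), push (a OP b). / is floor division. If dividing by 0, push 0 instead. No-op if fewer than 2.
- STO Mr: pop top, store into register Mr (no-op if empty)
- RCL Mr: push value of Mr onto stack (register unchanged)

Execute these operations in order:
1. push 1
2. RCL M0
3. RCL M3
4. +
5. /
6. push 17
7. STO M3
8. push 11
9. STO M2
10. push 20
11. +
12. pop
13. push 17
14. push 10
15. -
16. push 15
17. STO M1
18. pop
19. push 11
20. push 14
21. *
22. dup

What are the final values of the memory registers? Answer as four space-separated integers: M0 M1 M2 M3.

Answer: 0 15 11 17

Derivation:
After op 1 (push 1): stack=[1] mem=[0,0,0,0]
After op 2 (RCL M0): stack=[1,0] mem=[0,0,0,0]
After op 3 (RCL M3): stack=[1,0,0] mem=[0,0,0,0]
After op 4 (+): stack=[1,0] mem=[0,0,0,0]
After op 5 (/): stack=[0] mem=[0,0,0,0]
After op 6 (push 17): stack=[0,17] mem=[0,0,0,0]
After op 7 (STO M3): stack=[0] mem=[0,0,0,17]
After op 8 (push 11): stack=[0,11] mem=[0,0,0,17]
After op 9 (STO M2): stack=[0] mem=[0,0,11,17]
After op 10 (push 20): stack=[0,20] mem=[0,0,11,17]
After op 11 (+): stack=[20] mem=[0,0,11,17]
After op 12 (pop): stack=[empty] mem=[0,0,11,17]
After op 13 (push 17): stack=[17] mem=[0,0,11,17]
After op 14 (push 10): stack=[17,10] mem=[0,0,11,17]
After op 15 (-): stack=[7] mem=[0,0,11,17]
After op 16 (push 15): stack=[7,15] mem=[0,0,11,17]
After op 17 (STO M1): stack=[7] mem=[0,15,11,17]
After op 18 (pop): stack=[empty] mem=[0,15,11,17]
After op 19 (push 11): stack=[11] mem=[0,15,11,17]
After op 20 (push 14): stack=[11,14] mem=[0,15,11,17]
After op 21 (*): stack=[154] mem=[0,15,11,17]
After op 22 (dup): stack=[154,154] mem=[0,15,11,17]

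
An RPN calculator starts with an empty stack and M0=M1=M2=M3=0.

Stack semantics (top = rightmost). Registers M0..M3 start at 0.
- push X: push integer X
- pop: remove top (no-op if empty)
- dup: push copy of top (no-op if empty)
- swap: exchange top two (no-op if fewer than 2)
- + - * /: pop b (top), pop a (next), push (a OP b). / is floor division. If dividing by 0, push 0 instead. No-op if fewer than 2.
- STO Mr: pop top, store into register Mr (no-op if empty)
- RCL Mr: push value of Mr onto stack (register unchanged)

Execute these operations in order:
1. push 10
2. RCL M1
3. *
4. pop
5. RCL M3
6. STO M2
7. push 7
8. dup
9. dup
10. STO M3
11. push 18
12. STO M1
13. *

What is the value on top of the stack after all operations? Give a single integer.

After op 1 (push 10): stack=[10] mem=[0,0,0,0]
After op 2 (RCL M1): stack=[10,0] mem=[0,0,0,0]
After op 3 (*): stack=[0] mem=[0,0,0,0]
After op 4 (pop): stack=[empty] mem=[0,0,0,0]
After op 5 (RCL M3): stack=[0] mem=[0,0,0,0]
After op 6 (STO M2): stack=[empty] mem=[0,0,0,0]
After op 7 (push 7): stack=[7] mem=[0,0,0,0]
After op 8 (dup): stack=[7,7] mem=[0,0,0,0]
After op 9 (dup): stack=[7,7,7] mem=[0,0,0,0]
After op 10 (STO M3): stack=[7,7] mem=[0,0,0,7]
After op 11 (push 18): stack=[7,7,18] mem=[0,0,0,7]
After op 12 (STO M1): stack=[7,7] mem=[0,18,0,7]
After op 13 (*): stack=[49] mem=[0,18,0,7]

Answer: 49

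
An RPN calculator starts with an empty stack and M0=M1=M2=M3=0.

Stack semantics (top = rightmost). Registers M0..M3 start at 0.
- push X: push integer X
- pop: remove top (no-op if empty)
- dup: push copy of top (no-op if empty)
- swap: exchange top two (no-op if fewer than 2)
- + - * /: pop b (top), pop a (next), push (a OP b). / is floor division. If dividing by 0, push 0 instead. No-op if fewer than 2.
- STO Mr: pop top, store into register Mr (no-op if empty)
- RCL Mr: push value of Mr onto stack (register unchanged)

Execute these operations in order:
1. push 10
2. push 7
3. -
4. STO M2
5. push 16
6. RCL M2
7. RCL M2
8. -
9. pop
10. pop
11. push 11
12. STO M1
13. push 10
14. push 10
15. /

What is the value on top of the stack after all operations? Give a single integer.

After op 1 (push 10): stack=[10] mem=[0,0,0,0]
After op 2 (push 7): stack=[10,7] mem=[0,0,0,0]
After op 3 (-): stack=[3] mem=[0,0,0,0]
After op 4 (STO M2): stack=[empty] mem=[0,0,3,0]
After op 5 (push 16): stack=[16] mem=[0,0,3,0]
After op 6 (RCL M2): stack=[16,3] mem=[0,0,3,0]
After op 7 (RCL M2): stack=[16,3,3] mem=[0,0,3,0]
After op 8 (-): stack=[16,0] mem=[0,0,3,0]
After op 9 (pop): stack=[16] mem=[0,0,3,0]
After op 10 (pop): stack=[empty] mem=[0,0,3,0]
After op 11 (push 11): stack=[11] mem=[0,0,3,0]
After op 12 (STO M1): stack=[empty] mem=[0,11,3,0]
After op 13 (push 10): stack=[10] mem=[0,11,3,0]
After op 14 (push 10): stack=[10,10] mem=[0,11,3,0]
After op 15 (/): stack=[1] mem=[0,11,3,0]

Answer: 1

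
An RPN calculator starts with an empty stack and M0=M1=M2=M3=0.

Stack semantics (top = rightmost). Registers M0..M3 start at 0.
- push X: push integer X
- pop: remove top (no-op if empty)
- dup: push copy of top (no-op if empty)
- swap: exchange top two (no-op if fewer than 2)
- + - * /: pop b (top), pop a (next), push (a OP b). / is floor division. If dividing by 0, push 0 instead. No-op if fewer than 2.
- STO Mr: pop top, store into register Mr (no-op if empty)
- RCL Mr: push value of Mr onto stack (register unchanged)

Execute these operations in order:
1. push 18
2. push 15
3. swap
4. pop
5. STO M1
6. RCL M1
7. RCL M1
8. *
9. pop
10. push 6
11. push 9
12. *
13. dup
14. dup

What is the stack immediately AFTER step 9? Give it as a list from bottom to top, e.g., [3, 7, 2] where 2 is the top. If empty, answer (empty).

After op 1 (push 18): stack=[18] mem=[0,0,0,0]
After op 2 (push 15): stack=[18,15] mem=[0,0,0,0]
After op 3 (swap): stack=[15,18] mem=[0,0,0,0]
After op 4 (pop): stack=[15] mem=[0,0,0,0]
After op 5 (STO M1): stack=[empty] mem=[0,15,0,0]
After op 6 (RCL M1): stack=[15] mem=[0,15,0,0]
After op 7 (RCL M1): stack=[15,15] mem=[0,15,0,0]
After op 8 (*): stack=[225] mem=[0,15,0,0]
After op 9 (pop): stack=[empty] mem=[0,15,0,0]

(empty)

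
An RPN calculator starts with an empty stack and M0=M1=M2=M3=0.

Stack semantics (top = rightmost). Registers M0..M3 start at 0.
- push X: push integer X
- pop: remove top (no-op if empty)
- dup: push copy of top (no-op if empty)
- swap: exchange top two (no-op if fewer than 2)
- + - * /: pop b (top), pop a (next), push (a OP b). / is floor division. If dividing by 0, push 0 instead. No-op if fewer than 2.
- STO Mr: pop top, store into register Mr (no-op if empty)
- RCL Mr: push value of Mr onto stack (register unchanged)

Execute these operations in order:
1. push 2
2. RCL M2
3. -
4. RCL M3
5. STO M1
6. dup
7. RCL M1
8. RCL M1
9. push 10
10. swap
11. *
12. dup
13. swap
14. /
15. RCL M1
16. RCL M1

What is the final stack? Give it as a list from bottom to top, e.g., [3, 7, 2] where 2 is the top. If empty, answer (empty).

Answer: [2, 2, 0, 0, 0, 0]

Derivation:
After op 1 (push 2): stack=[2] mem=[0,0,0,0]
After op 2 (RCL M2): stack=[2,0] mem=[0,0,0,0]
After op 3 (-): stack=[2] mem=[0,0,0,0]
After op 4 (RCL M3): stack=[2,0] mem=[0,0,0,0]
After op 5 (STO M1): stack=[2] mem=[0,0,0,0]
After op 6 (dup): stack=[2,2] mem=[0,0,0,0]
After op 7 (RCL M1): stack=[2,2,0] mem=[0,0,0,0]
After op 8 (RCL M1): stack=[2,2,0,0] mem=[0,0,0,0]
After op 9 (push 10): stack=[2,2,0,0,10] mem=[0,0,0,0]
After op 10 (swap): stack=[2,2,0,10,0] mem=[0,0,0,0]
After op 11 (*): stack=[2,2,0,0] mem=[0,0,0,0]
After op 12 (dup): stack=[2,2,0,0,0] mem=[0,0,0,0]
After op 13 (swap): stack=[2,2,0,0,0] mem=[0,0,0,0]
After op 14 (/): stack=[2,2,0,0] mem=[0,0,0,0]
After op 15 (RCL M1): stack=[2,2,0,0,0] mem=[0,0,0,0]
After op 16 (RCL M1): stack=[2,2,0,0,0,0] mem=[0,0,0,0]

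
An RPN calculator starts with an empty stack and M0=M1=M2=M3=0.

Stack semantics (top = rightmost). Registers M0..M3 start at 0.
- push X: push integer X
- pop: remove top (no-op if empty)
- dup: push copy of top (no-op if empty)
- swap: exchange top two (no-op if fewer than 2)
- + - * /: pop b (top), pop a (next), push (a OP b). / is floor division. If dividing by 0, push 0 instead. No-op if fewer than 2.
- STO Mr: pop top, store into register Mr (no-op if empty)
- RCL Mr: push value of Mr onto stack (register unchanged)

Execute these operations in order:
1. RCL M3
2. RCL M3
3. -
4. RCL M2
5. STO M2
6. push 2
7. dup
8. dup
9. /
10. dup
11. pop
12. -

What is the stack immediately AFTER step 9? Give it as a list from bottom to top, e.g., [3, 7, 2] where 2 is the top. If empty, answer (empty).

After op 1 (RCL M3): stack=[0] mem=[0,0,0,0]
After op 2 (RCL M3): stack=[0,0] mem=[0,0,0,0]
After op 3 (-): stack=[0] mem=[0,0,0,0]
After op 4 (RCL M2): stack=[0,0] mem=[0,0,0,0]
After op 5 (STO M2): stack=[0] mem=[0,0,0,0]
After op 6 (push 2): stack=[0,2] mem=[0,0,0,0]
After op 7 (dup): stack=[0,2,2] mem=[0,0,0,0]
After op 8 (dup): stack=[0,2,2,2] mem=[0,0,0,0]
After op 9 (/): stack=[0,2,1] mem=[0,0,0,0]

[0, 2, 1]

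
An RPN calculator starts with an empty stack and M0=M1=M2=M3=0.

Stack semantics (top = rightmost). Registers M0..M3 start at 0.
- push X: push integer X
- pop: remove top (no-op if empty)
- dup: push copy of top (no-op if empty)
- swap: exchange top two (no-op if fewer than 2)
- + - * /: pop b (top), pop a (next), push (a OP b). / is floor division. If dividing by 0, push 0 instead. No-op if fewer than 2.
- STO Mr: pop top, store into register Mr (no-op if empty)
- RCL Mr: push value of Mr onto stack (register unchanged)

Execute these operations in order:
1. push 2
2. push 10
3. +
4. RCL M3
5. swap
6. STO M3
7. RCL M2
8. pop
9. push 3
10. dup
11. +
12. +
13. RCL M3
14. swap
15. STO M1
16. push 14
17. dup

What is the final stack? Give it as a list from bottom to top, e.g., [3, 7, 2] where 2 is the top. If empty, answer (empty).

After op 1 (push 2): stack=[2] mem=[0,0,0,0]
After op 2 (push 10): stack=[2,10] mem=[0,0,0,0]
After op 3 (+): stack=[12] mem=[0,0,0,0]
After op 4 (RCL M3): stack=[12,0] mem=[0,0,0,0]
After op 5 (swap): stack=[0,12] mem=[0,0,0,0]
After op 6 (STO M3): stack=[0] mem=[0,0,0,12]
After op 7 (RCL M2): stack=[0,0] mem=[0,0,0,12]
After op 8 (pop): stack=[0] mem=[0,0,0,12]
After op 9 (push 3): stack=[0,3] mem=[0,0,0,12]
After op 10 (dup): stack=[0,3,3] mem=[0,0,0,12]
After op 11 (+): stack=[0,6] mem=[0,0,0,12]
After op 12 (+): stack=[6] mem=[0,0,0,12]
After op 13 (RCL M3): stack=[6,12] mem=[0,0,0,12]
After op 14 (swap): stack=[12,6] mem=[0,0,0,12]
After op 15 (STO M1): stack=[12] mem=[0,6,0,12]
After op 16 (push 14): stack=[12,14] mem=[0,6,0,12]
After op 17 (dup): stack=[12,14,14] mem=[0,6,0,12]

Answer: [12, 14, 14]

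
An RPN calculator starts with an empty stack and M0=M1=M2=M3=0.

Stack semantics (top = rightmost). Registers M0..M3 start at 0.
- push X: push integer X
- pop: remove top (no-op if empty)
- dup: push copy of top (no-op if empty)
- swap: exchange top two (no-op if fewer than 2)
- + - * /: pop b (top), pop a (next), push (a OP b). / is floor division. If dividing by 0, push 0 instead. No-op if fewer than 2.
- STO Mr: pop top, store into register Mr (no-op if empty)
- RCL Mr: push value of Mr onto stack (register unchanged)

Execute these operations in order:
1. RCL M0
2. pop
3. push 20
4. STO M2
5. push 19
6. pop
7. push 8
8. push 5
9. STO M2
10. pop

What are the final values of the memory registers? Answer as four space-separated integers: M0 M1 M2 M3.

After op 1 (RCL M0): stack=[0] mem=[0,0,0,0]
After op 2 (pop): stack=[empty] mem=[0,0,0,0]
After op 3 (push 20): stack=[20] mem=[0,0,0,0]
After op 4 (STO M2): stack=[empty] mem=[0,0,20,0]
After op 5 (push 19): stack=[19] mem=[0,0,20,0]
After op 6 (pop): stack=[empty] mem=[0,0,20,0]
After op 7 (push 8): stack=[8] mem=[0,0,20,0]
After op 8 (push 5): stack=[8,5] mem=[0,0,20,0]
After op 9 (STO M2): stack=[8] mem=[0,0,5,0]
After op 10 (pop): stack=[empty] mem=[0,0,5,0]

Answer: 0 0 5 0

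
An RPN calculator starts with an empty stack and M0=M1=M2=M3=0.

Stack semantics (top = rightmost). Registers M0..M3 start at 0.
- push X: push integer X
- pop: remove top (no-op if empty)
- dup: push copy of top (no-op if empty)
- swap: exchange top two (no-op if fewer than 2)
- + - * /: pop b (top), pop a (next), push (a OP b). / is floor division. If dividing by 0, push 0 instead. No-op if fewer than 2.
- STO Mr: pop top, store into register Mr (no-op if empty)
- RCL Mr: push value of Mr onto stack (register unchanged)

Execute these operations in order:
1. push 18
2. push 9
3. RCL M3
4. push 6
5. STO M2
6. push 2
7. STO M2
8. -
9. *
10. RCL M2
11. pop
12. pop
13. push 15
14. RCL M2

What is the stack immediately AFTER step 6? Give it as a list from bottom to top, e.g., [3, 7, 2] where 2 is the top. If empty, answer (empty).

After op 1 (push 18): stack=[18] mem=[0,0,0,0]
After op 2 (push 9): stack=[18,9] mem=[0,0,0,0]
After op 3 (RCL M3): stack=[18,9,0] mem=[0,0,0,0]
After op 4 (push 6): stack=[18,9,0,6] mem=[0,0,0,0]
After op 5 (STO M2): stack=[18,9,0] mem=[0,0,6,0]
After op 6 (push 2): stack=[18,9,0,2] mem=[0,0,6,0]

[18, 9, 0, 2]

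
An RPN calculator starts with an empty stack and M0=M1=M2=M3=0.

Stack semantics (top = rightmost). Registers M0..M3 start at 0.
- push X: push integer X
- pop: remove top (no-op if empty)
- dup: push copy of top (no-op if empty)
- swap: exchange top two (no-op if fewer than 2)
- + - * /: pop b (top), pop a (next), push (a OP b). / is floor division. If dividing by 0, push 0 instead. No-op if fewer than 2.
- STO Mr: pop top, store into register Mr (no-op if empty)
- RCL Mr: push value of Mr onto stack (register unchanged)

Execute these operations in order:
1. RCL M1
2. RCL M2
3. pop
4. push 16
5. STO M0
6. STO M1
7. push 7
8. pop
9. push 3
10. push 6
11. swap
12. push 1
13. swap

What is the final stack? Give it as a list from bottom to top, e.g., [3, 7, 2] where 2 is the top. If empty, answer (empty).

Answer: [6, 1, 3]

Derivation:
After op 1 (RCL M1): stack=[0] mem=[0,0,0,0]
After op 2 (RCL M2): stack=[0,0] mem=[0,0,0,0]
After op 3 (pop): stack=[0] mem=[0,0,0,0]
After op 4 (push 16): stack=[0,16] mem=[0,0,0,0]
After op 5 (STO M0): stack=[0] mem=[16,0,0,0]
After op 6 (STO M1): stack=[empty] mem=[16,0,0,0]
After op 7 (push 7): stack=[7] mem=[16,0,0,0]
After op 8 (pop): stack=[empty] mem=[16,0,0,0]
After op 9 (push 3): stack=[3] mem=[16,0,0,0]
After op 10 (push 6): stack=[3,6] mem=[16,0,0,0]
After op 11 (swap): stack=[6,3] mem=[16,0,0,0]
After op 12 (push 1): stack=[6,3,1] mem=[16,0,0,0]
After op 13 (swap): stack=[6,1,3] mem=[16,0,0,0]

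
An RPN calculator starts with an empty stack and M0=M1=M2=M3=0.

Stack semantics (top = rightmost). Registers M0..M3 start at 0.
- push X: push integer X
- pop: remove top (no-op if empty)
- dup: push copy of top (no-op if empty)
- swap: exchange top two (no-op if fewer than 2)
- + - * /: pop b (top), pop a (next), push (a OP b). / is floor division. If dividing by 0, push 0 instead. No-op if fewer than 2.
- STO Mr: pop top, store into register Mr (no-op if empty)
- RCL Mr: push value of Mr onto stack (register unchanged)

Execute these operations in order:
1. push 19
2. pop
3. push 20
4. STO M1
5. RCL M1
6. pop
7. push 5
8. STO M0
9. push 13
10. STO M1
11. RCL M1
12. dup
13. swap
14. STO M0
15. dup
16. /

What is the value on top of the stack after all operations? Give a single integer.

Answer: 1

Derivation:
After op 1 (push 19): stack=[19] mem=[0,0,0,0]
After op 2 (pop): stack=[empty] mem=[0,0,0,0]
After op 3 (push 20): stack=[20] mem=[0,0,0,0]
After op 4 (STO M1): stack=[empty] mem=[0,20,0,0]
After op 5 (RCL M1): stack=[20] mem=[0,20,0,0]
After op 6 (pop): stack=[empty] mem=[0,20,0,0]
After op 7 (push 5): stack=[5] mem=[0,20,0,0]
After op 8 (STO M0): stack=[empty] mem=[5,20,0,0]
After op 9 (push 13): stack=[13] mem=[5,20,0,0]
After op 10 (STO M1): stack=[empty] mem=[5,13,0,0]
After op 11 (RCL M1): stack=[13] mem=[5,13,0,0]
After op 12 (dup): stack=[13,13] mem=[5,13,0,0]
After op 13 (swap): stack=[13,13] mem=[5,13,0,0]
After op 14 (STO M0): stack=[13] mem=[13,13,0,0]
After op 15 (dup): stack=[13,13] mem=[13,13,0,0]
After op 16 (/): stack=[1] mem=[13,13,0,0]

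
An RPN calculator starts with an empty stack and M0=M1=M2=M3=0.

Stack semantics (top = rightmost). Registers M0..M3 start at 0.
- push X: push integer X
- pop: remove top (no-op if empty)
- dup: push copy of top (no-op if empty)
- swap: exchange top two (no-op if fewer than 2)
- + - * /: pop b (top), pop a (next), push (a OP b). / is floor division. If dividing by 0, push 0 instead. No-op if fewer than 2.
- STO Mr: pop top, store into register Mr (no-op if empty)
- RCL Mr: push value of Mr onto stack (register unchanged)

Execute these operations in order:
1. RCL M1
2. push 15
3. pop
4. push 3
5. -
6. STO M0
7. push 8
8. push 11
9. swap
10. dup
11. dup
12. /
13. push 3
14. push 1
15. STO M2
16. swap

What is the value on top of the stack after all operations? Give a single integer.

Answer: 1

Derivation:
After op 1 (RCL M1): stack=[0] mem=[0,0,0,0]
After op 2 (push 15): stack=[0,15] mem=[0,0,0,0]
After op 3 (pop): stack=[0] mem=[0,0,0,0]
After op 4 (push 3): stack=[0,3] mem=[0,0,0,0]
After op 5 (-): stack=[-3] mem=[0,0,0,0]
After op 6 (STO M0): stack=[empty] mem=[-3,0,0,0]
After op 7 (push 8): stack=[8] mem=[-3,0,0,0]
After op 8 (push 11): stack=[8,11] mem=[-3,0,0,0]
After op 9 (swap): stack=[11,8] mem=[-3,0,0,0]
After op 10 (dup): stack=[11,8,8] mem=[-3,0,0,0]
After op 11 (dup): stack=[11,8,8,8] mem=[-3,0,0,0]
After op 12 (/): stack=[11,8,1] mem=[-3,0,0,0]
After op 13 (push 3): stack=[11,8,1,3] mem=[-3,0,0,0]
After op 14 (push 1): stack=[11,8,1,3,1] mem=[-3,0,0,0]
After op 15 (STO M2): stack=[11,8,1,3] mem=[-3,0,1,0]
After op 16 (swap): stack=[11,8,3,1] mem=[-3,0,1,0]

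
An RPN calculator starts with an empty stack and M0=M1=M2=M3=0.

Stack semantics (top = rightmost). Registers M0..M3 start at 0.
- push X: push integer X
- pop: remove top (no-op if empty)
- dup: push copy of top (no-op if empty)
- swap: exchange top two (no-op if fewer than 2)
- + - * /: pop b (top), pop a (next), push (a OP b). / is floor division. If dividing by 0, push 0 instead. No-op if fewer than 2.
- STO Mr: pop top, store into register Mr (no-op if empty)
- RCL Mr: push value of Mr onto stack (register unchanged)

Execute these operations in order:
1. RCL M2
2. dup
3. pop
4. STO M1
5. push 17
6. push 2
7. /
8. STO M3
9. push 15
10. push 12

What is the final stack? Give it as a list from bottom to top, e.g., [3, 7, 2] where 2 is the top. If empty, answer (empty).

Answer: [15, 12]

Derivation:
After op 1 (RCL M2): stack=[0] mem=[0,0,0,0]
After op 2 (dup): stack=[0,0] mem=[0,0,0,0]
After op 3 (pop): stack=[0] mem=[0,0,0,0]
After op 4 (STO M1): stack=[empty] mem=[0,0,0,0]
After op 5 (push 17): stack=[17] mem=[0,0,0,0]
After op 6 (push 2): stack=[17,2] mem=[0,0,0,0]
After op 7 (/): stack=[8] mem=[0,0,0,0]
After op 8 (STO M3): stack=[empty] mem=[0,0,0,8]
After op 9 (push 15): stack=[15] mem=[0,0,0,8]
After op 10 (push 12): stack=[15,12] mem=[0,0,0,8]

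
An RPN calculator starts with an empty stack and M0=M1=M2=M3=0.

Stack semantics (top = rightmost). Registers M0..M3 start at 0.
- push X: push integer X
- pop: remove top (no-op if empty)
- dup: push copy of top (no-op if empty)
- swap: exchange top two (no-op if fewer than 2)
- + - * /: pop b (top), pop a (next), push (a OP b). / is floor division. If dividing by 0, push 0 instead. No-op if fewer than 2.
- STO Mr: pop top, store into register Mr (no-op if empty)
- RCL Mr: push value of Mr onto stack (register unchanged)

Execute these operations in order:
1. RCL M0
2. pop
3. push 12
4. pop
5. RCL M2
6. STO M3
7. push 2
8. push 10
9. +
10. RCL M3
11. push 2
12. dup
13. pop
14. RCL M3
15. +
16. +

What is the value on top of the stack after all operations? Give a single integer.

Answer: 2

Derivation:
After op 1 (RCL M0): stack=[0] mem=[0,0,0,0]
After op 2 (pop): stack=[empty] mem=[0,0,0,0]
After op 3 (push 12): stack=[12] mem=[0,0,0,0]
After op 4 (pop): stack=[empty] mem=[0,0,0,0]
After op 5 (RCL M2): stack=[0] mem=[0,0,0,0]
After op 6 (STO M3): stack=[empty] mem=[0,0,0,0]
After op 7 (push 2): stack=[2] mem=[0,0,0,0]
After op 8 (push 10): stack=[2,10] mem=[0,0,0,0]
After op 9 (+): stack=[12] mem=[0,0,0,0]
After op 10 (RCL M3): stack=[12,0] mem=[0,0,0,0]
After op 11 (push 2): stack=[12,0,2] mem=[0,0,0,0]
After op 12 (dup): stack=[12,0,2,2] mem=[0,0,0,0]
After op 13 (pop): stack=[12,0,2] mem=[0,0,0,0]
After op 14 (RCL M3): stack=[12,0,2,0] mem=[0,0,0,0]
After op 15 (+): stack=[12,0,2] mem=[0,0,0,0]
After op 16 (+): stack=[12,2] mem=[0,0,0,0]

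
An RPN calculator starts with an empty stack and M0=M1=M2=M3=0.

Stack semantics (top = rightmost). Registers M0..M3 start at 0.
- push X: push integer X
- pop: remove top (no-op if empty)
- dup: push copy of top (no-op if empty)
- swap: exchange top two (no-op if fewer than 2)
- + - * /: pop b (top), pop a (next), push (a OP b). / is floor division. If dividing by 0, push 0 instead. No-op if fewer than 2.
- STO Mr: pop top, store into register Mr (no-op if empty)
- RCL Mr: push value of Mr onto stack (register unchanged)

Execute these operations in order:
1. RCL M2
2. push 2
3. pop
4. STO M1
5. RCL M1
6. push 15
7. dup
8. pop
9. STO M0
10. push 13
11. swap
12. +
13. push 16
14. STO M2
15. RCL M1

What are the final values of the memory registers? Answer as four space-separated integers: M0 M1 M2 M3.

After op 1 (RCL M2): stack=[0] mem=[0,0,0,0]
After op 2 (push 2): stack=[0,2] mem=[0,0,0,0]
After op 3 (pop): stack=[0] mem=[0,0,0,0]
After op 4 (STO M1): stack=[empty] mem=[0,0,0,0]
After op 5 (RCL M1): stack=[0] mem=[0,0,0,0]
After op 6 (push 15): stack=[0,15] mem=[0,0,0,0]
After op 7 (dup): stack=[0,15,15] mem=[0,0,0,0]
After op 8 (pop): stack=[0,15] mem=[0,0,0,0]
After op 9 (STO M0): stack=[0] mem=[15,0,0,0]
After op 10 (push 13): stack=[0,13] mem=[15,0,0,0]
After op 11 (swap): stack=[13,0] mem=[15,0,0,0]
After op 12 (+): stack=[13] mem=[15,0,0,0]
After op 13 (push 16): stack=[13,16] mem=[15,0,0,0]
After op 14 (STO M2): stack=[13] mem=[15,0,16,0]
After op 15 (RCL M1): stack=[13,0] mem=[15,0,16,0]

Answer: 15 0 16 0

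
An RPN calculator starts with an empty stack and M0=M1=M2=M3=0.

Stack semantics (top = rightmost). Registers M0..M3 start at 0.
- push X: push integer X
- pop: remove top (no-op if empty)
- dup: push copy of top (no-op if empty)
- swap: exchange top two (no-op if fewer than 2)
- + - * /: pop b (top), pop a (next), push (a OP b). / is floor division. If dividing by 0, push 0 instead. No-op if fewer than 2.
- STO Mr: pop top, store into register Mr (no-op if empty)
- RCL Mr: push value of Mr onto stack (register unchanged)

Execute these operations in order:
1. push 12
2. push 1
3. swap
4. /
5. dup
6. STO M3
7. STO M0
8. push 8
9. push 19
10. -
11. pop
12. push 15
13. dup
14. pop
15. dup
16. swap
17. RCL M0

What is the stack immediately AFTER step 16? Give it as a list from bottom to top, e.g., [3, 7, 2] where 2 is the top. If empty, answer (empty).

After op 1 (push 12): stack=[12] mem=[0,0,0,0]
After op 2 (push 1): stack=[12,1] mem=[0,0,0,0]
After op 3 (swap): stack=[1,12] mem=[0,0,0,0]
After op 4 (/): stack=[0] mem=[0,0,0,0]
After op 5 (dup): stack=[0,0] mem=[0,0,0,0]
After op 6 (STO M3): stack=[0] mem=[0,0,0,0]
After op 7 (STO M0): stack=[empty] mem=[0,0,0,0]
After op 8 (push 8): stack=[8] mem=[0,0,0,0]
After op 9 (push 19): stack=[8,19] mem=[0,0,0,0]
After op 10 (-): stack=[-11] mem=[0,0,0,0]
After op 11 (pop): stack=[empty] mem=[0,0,0,0]
After op 12 (push 15): stack=[15] mem=[0,0,0,0]
After op 13 (dup): stack=[15,15] mem=[0,0,0,0]
After op 14 (pop): stack=[15] mem=[0,0,0,0]
After op 15 (dup): stack=[15,15] mem=[0,0,0,0]
After op 16 (swap): stack=[15,15] mem=[0,0,0,0]

[15, 15]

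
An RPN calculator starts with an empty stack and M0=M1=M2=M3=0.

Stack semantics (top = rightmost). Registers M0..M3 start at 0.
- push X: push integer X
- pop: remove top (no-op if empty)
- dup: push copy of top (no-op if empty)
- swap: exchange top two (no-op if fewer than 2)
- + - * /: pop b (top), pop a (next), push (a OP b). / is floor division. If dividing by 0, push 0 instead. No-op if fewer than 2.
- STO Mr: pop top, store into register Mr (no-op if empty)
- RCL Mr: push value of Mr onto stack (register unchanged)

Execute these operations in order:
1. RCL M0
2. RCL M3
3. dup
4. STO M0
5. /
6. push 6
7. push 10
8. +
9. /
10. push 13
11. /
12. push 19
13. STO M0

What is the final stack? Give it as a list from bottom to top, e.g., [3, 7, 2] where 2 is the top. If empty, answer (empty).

Answer: [0]

Derivation:
After op 1 (RCL M0): stack=[0] mem=[0,0,0,0]
After op 2 (RCL M3): stack=[0,0] mem=[0,0,0,0]
After op 3 (dup): stack=[0,0,0] mem=[0,0,0,0]
After op 4 (STO M0): stack=[0,0] mem=[0,0,0,0]
After op 5 (/): stack=[0] mem=[0,0,0,0]
After op 6 (push 6): stack=[0,6] mem=[0,0,0,0]
After op 7 (push 10): stack=[0,6,10] mem=[0,0,0,0]
After op 8 (+): stack=[0,16] mem=[0,0,0,0]
After op 9 (/): stack=[0] mem=[0,0,0,0]
After op 10 (push 13): stack=[0,13] mem=[0,0,0,0]
After op 11 (/): stack=[0] mem=[0,0,0,0]
After op 12 (push 19): stack=[0,19] mem=[0,0,0,0]
After op 13 (STO M0): stack=[0] mem=[19,0,0,0]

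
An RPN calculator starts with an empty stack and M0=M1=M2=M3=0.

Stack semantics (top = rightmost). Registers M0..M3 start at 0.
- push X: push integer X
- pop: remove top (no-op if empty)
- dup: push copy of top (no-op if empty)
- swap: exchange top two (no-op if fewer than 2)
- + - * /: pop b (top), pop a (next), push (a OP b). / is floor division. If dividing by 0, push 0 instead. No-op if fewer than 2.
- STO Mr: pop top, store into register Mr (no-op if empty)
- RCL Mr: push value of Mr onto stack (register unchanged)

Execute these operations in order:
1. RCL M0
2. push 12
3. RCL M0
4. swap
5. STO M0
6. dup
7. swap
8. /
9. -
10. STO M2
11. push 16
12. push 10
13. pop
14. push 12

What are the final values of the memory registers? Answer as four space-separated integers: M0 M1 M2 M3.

Answer: 12 0 0 0

Derivation:
After op 1 (RCL M0): stack=[0] mem=[0,0,0,0]
After op 2 (push 12): stack=[0,12] mem=[0,0,0,0]
After op 3 (RCL M0): stack=[0,12,0] mem=[0,0,0,0]
After op 4 (swap): stack=[0,0,12] mem=[0,0,0,0]
After op 5 (STO M0): stack=[0,0] mem=[12,0,0,0]
After op 6 (dup): stack=[0,0,0] mem=[12,0,0,0]
After op 7 (swap): stack=[0,0,0] mem=[12,0,0,0]
After op 8 (/): stack=[0,0] mem=[12,0,0,0]
After op 9 (-): stack=[0] mem=[12,0,0,0]
After op 10 (STO M2): stack=[empty] mem=[12,0,0,0]
After op 11 (push 16): stack=[16] mem=[12,0,0,0]
After op 12 (push 10): stack=[16,10] mem=[12,0,0,0]
After op 13 (pop): stack=[16] mem=[12,0,0,0]
After op 14 (push 12): stack=[16,12] mem=[12,0,0,0]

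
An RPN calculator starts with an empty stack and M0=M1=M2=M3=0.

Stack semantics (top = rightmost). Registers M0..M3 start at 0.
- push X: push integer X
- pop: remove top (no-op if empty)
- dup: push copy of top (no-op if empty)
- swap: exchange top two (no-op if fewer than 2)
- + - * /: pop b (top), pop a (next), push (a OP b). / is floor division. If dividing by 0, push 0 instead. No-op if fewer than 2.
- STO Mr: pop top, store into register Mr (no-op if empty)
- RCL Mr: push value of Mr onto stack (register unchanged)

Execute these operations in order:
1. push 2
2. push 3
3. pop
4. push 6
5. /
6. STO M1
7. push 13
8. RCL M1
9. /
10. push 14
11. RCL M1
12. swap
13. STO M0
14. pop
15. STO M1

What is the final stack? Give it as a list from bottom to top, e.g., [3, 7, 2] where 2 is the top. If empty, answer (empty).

After op 1 (push 2): stack=[2] mem=[0,0,0,0]
After op 2 (push 3): stack=[2,3] mem=[0,0,0,0]
After op 3 (pop): stack=[2] mem=[0,0,0,0]
After op 4 (push 6): stack=[2,6] mem=[0,0,0,0]
After op 5 (/): stack=[0] mem=[0,0,0,0]
After op 6 (STO M1): stack=[empty] mem=[0,0,0,0]
After op 7 (push 13): stack=[13] mem=[0,0,0,0]
After op 8 (RCL M1): stack=[13,0] mem=[0,0,0,0]
After op 9 (/): stack=[0] mem=[0,0,0,0]
After op 10 (push 14): stack=[0,14] mem=[0,0,0,0]
After op 11 (RCL M1): stack=[0,14,0] mem=[0,0,0,0]
After op 12 (swap): stack=[0,0,14] mem=[0,0,0,0]
After op 13 (STO M0): stack=[0,0] mem=[14,0,0,0]
After op 14 (pop): stack=[0] mem=[14,0,0,0]
After op 15 (STO M1): stack=[empty] mem=[14,0,0,0]

Answer: (empty)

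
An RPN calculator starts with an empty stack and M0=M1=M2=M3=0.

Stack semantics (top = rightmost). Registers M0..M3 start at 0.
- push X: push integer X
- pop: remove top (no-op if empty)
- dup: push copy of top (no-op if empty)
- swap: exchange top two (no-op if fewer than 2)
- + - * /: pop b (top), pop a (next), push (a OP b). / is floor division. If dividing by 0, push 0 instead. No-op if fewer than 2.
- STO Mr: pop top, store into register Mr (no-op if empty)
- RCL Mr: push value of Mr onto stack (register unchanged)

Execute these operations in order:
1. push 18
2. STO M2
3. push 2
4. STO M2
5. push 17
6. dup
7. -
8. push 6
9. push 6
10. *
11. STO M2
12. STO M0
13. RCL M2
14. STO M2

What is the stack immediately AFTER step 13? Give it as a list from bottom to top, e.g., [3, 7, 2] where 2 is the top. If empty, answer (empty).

After op 1 (push 18): stack=[18] mem=[0,0,0,0]
After op 2 (STO M2): stack=[empty] mem=[0,0,18,0]
After op 3 (push 2): stack=[2] mem=[0,0,18,0]
After op 4 (STO M2): stack=[empty] mem=[0,0,2,0]
After op 5 (push 17): stack=[17] mem=[0,0,2,0]
After op 6 (dup): stack=[17,17] mem=[0,0,2,0]
After op 7 (-): stack=[0] mem=[0,0,2,0]
After op 8 (push 6): stack=[0,6] mem=[0,0,2,0]
After op 9 (push 6): stack=[0,6,6] mem=[0,0,2,0]
After op 10 (*): stack=[0,36] mem=[0,0,2,0]
After op 11 (STO M2): stack=[0] mem=[0,0,36,0]
After op 12 (STO M0): stack=[empty] mem=[0,0,36,0]
After op 13 (RCL M2): stack=[36] mem=[0,0,36,0]

[36]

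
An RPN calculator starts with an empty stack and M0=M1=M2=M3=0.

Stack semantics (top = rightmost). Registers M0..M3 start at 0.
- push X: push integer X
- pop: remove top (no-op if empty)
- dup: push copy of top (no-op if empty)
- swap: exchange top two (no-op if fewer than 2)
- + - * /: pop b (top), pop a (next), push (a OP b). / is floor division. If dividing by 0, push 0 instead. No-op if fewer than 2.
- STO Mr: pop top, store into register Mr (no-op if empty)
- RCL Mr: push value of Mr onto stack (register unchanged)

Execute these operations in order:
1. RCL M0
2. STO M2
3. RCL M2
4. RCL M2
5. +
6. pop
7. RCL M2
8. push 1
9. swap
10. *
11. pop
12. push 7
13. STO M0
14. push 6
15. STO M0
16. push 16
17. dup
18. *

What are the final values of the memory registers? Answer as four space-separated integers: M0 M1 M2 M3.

Answer: 6 0 0 0

Derivation:
After op 1 (RCL M0): stack=[0] mem=[0,0,0,0]
After op 2 (STO M2): stack=[empty] mem=[0,0,0,0]
After op 3 (RCL M2): stack=[0] mem=[0,0,0,0]
After op 4 (RCL M2): stack=[0,0] mem=[0,0,0,0]
After op 5 (+): stack=[0] mem=[0,0,0,0]
After op 6 (pop): stack=[empty] mem=[0,0,0,0]
After op 7 (RCL M2): stack=[0] mem=[0,0,0,0]
After op 8 (push 1): stack=[0,1] mem=[0,0,0,0]
After op 9 (swap): stack=[1,0] mem=[0,0,0,0]
After op 10 (*): stack=[0] mem=[0,0,0,0]
After op 11 (pop): stack=[empty] mem=[0,0,0,0]
After op 12 (push 7): stack=[7] mem=[0,0,0,0]
After op 13 (STO M0): stack=[empty] mem=[7,0,0,0]
After op 14 (push 6): stack=[6] mem=[7,0,0,0]
After op 15 (STO M0): stack=[empty] mem=[6,0,0,0]
After op 16 (push 16): stack=[16] mem=[6,0,0,0]
After op 17 (dup): stack=[16,16] mem=[6,0,0,0]
After op 18 (*): stack=[256] mem=[6,0,0,0]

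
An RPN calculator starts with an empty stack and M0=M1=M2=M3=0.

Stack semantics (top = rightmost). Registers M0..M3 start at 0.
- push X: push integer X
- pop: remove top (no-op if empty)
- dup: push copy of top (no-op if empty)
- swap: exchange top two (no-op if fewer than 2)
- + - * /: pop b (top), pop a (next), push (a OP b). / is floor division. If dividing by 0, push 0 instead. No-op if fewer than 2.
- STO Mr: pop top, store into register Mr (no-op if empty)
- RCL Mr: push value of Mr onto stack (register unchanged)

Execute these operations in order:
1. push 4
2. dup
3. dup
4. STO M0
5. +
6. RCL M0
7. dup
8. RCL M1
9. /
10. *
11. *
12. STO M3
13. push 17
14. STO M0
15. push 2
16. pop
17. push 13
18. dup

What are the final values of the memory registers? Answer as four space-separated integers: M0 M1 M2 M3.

Answer: 17 0 0 0

Derivation:
After op 1 (push 4): stack=[4] mem=[0,0,0,0]
After op 2 (dup): stack=[4,4] mem=[0,0,0,0]
After op 3 (dup): stack=[4,4,4] mem=[0,0,0,0]
After op 4 (STO M0): stack=[4,4] mem=[4,0,0,0]
After op 5 (+): stack=[8] mem=[4,0,0,0]
After op 6 (RCL M0): stack=[8,4] mem=[4,0,0,0]
After op 7 (dup): stack=[8,4,4] mem=[4,0,0,0]
After op 8 (RCL M1): stack=[8,4,4,0] mem=[4,0,0,0]
After op 9 (/): stack=[8,4,0] mem=[4,0,0,0]
After op 10 (*): stack=[8,0] mem=[4,0,0,0]
After op 11 (*): stack=[0] mem=[4,0,0,0]
After op 12 (STO M3): stack=[empty] mem=[4,0,0,0]
After op 13 (push 17): stack=[17] mem=[4,0,0,0]
After op 14 (STO M0): stack=[empty] mem=[17,0,0,0]
After op 15 (push 2): stack=[2] mem=[17,0,0,0]
After op 16 (pop): stack=[empty] mem=[17,0,0,0]
After op 17 (push 13): stack=[13] mem=[17,0,0,0]
After op 18 (dup): stack=[13,13] mem=[17,0,0,0]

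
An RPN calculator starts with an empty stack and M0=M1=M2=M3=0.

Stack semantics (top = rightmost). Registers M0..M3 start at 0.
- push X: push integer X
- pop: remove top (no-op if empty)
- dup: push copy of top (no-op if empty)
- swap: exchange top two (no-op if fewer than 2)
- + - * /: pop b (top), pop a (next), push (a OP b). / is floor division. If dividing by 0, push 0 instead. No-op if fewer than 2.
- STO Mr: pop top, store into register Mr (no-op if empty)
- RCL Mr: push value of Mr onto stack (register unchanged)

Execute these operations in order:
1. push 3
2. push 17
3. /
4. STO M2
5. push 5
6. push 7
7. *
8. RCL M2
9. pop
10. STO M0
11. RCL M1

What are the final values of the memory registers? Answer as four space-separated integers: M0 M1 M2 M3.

After op 1 (push 3): stack=[3] mem=[0,0,0,0]
After op 2 (push 17): stack=[3,17] mem=[0,0,0,0]
After op 3 (/): stack=[0] mem=[0,0,0,0]
After op 4 (STO M2): stack=[empty] mem=[0,0,0,0]
After op 5 (push 5): stack=[5] mem=[0,0,0,0]
After op 6 (push 7): stack=[5,7] mem=[0,0,0,0]
After op 7 (*): stack=[35] mem=[0,0,0,0]
After op 8 (RCL M2): stack=[35,0] mem=[0,0,0,0]
After op 9 (pop): stack=[35] mem=[0,0,0,0]
After op 10 (STO M0): stack=[empty] mem=[35,0,0,0]
After op 11 (RCL M1): stack=[0] mem=[35,0,0,0]

Answer: 35 0 0 0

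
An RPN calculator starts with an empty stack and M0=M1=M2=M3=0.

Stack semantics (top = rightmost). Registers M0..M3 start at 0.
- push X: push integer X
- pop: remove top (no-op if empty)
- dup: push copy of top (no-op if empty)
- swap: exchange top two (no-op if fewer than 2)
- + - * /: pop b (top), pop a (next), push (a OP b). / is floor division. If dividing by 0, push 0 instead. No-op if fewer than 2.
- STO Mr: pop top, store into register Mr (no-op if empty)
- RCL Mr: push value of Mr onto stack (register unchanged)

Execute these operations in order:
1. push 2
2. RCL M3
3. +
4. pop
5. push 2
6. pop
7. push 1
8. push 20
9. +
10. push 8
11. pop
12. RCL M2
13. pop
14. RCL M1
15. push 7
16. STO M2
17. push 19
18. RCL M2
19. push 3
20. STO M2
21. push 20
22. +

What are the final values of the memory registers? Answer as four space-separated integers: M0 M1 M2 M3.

After op 1 (push 2): stack=[2] mem=[0,0,0,0]
After op 2 (RCL M3): stack=[2,0] mem=[0,0,0,0]
After op 3 (+): stack=[2] mem=[0,0,0,0]
After op 4 (pop): stack=[empty] mem=[0,0,0,0]
After op 5 (push 2): stack=[2] mem=[0,0,0,0]
After op 6 (pop): stack=[empty] mem=[0,0,0,0]
After op 7 (push 1): stack=[1] mem=[0,0,0,0]
After op 8 (push 20): stack=[1,20] mem=[0,0,0,0]
After op 9 (+): stack=[21] mem=[0,0,0,0]
After op 10 (push 8): stack=[21,8] mem=[0,0,0,0]
After op 11 (pop): stack=[21] mem=[0,0,0,0]
After op 12 (RCL M2): stack=[21,0] mem=[0,0,0,0]
After op 13 (pop): stack=[21] mem=[0,0,0,0]
After op 14 (RCL M1): stack=[21,0] mem=[0,0,0,0]
After op 15 (push 7): stack=[21,0,7] mem=[0,0,0,0]
After op 16 (STO M2): stack=[21,0] mem=[0,0,7,0]
After op 17 (push 19): stack=[21,0,19] mem=[0,0,7,0]
After op 18 (RCL M2): stack=[21,0,19,7] mem=[0,0,7,0]
After op 19 (push 3): stack=[21,0,19,7,3] mem=[0,0,7,0]
After op 20 (STO M2): stack=[21,0,19,7] mem=[0,0,3,0]
After op 21 (push 20): stack=[21,0,19,7,20] mem=[0,0,3,0]
After op 22 (+): stack=[21,0,19,27] mem=[0,0,3,0]

Answer: 0 0 3 0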